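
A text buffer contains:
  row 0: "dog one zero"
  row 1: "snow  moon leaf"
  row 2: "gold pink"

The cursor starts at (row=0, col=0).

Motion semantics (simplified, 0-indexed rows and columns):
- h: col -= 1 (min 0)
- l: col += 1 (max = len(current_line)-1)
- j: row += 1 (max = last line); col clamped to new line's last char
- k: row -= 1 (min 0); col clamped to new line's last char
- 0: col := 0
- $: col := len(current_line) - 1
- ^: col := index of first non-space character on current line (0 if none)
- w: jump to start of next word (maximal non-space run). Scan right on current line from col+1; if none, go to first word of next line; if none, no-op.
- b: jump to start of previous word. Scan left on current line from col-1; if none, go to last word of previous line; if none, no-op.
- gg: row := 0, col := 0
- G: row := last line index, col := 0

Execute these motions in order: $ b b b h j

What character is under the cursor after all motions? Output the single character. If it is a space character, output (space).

After 1 ($): row=0 col=11 char='o'
After 2 (b): row=0 col=8 char='z'
After 3 (b): row=0 col=4 char='o'
After 4 (b): row=0 col=0 char='d'
After 5 (h): row=0 col=0 char='d'
After 6 (j): row=1 col=0 char='s'

Answer: s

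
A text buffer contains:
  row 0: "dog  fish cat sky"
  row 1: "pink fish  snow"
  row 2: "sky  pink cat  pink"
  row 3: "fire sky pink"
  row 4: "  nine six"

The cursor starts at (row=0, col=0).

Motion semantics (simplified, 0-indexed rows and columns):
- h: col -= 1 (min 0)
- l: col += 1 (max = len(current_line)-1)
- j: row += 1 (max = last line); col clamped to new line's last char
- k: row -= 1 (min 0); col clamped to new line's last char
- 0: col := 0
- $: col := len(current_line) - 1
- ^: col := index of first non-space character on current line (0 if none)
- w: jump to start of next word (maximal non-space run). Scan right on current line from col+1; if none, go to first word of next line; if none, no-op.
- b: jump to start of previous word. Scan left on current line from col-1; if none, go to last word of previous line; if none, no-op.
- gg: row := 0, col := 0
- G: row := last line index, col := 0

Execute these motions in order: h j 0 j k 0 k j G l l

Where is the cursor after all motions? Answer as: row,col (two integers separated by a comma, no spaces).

Answer: 4,2

Derivation:
After 1 (h): row=0 col=0 char='d'
After 2 (j): row=1 col=0 char='p'
After 3 (0): row=1 col=0 char='p'
After 4 (j): row=2 col=0 char='s'
After 5 (k): row=1 col=0 char='p'
After 6 (0): row=1 col=0 char='p'
After 7 (k): row=0 col=0 char='d'
After 8 (j): row=1 col=0 char='p'
After 9 (G): row=4 col=0 char='_'
After 10 (l): row=4 col=1 char='_'
After 11 (l): row=4 col=2 char='n'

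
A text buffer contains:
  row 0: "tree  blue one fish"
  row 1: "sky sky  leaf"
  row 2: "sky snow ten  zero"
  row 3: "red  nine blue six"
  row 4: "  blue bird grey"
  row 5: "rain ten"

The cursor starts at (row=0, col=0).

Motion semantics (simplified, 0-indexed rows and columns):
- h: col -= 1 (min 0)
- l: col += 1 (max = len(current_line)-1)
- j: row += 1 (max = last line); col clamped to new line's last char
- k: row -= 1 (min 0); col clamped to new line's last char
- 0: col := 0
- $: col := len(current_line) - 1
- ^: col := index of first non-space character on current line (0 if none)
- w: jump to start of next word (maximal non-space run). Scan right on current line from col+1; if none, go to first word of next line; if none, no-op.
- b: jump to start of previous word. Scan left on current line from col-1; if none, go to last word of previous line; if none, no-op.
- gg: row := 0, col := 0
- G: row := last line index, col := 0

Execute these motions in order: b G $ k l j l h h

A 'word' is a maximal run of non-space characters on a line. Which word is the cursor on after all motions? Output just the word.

After 1 (b): row=0 col=0 char='t'
After 2 (G): row=5 col=0 char='r'
After 3 ($): row=5 col=7 char='n'
After 4 (k): row=4 col=7 char='b'
After 5 (l): row=4 col=8 char='i'
After 6 (j): row=5 col=7 char='n'
After 7 (l): row=5 col=7 char='n'
After 8 (h): row=5 col=6 char='e'
After 9 (h): row=5 col=5 char='t'

Answer: ten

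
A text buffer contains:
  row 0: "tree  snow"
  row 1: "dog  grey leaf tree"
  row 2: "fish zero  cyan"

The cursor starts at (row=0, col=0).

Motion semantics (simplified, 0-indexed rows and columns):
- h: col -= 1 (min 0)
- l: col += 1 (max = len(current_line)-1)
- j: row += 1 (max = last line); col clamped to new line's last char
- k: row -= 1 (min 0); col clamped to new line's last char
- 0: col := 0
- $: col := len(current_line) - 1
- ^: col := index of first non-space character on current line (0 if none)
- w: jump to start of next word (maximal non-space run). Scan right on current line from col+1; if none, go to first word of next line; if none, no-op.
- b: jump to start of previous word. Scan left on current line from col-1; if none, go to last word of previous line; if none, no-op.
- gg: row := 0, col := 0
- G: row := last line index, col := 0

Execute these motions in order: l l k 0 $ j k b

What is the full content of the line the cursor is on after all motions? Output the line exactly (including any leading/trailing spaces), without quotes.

After 1 (l): row=0 col=1 char='r'
After 2 (l): row=0 col=2 char='e'
After 3 (k): row=0 col=2 char='e'
After 4 (0): row=0 col=0 char='t'
After 5 ($): row=0 col=9 char='w'
After 6 (j): row=1 col=9 char='_'
After 7 (k): row=0 col=9 char='w'
After 8 (b): row=0 col=6 char='s'

Answer: tree  snow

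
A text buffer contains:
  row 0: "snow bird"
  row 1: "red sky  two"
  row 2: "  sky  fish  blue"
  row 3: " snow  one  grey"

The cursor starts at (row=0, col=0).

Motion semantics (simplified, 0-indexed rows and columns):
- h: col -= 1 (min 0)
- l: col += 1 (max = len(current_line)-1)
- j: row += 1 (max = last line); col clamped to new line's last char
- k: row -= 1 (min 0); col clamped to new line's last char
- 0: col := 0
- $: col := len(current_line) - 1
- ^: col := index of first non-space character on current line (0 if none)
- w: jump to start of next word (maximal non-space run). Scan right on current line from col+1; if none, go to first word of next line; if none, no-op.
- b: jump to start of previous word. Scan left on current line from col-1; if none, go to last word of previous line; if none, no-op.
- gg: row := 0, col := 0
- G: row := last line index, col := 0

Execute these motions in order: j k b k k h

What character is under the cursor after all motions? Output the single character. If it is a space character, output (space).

After 1 (j): row=1 col=0 char='r'
After 2 (k): row=0 col=0 char='s'
After 3 (b): row=0 col=0 char='s'
After 4 (k): row=0 col=0 char='s'
After 5 (k): row=0 col=0 char='s'
After 6 (h): row=0 col=0 char='s'

Answer: s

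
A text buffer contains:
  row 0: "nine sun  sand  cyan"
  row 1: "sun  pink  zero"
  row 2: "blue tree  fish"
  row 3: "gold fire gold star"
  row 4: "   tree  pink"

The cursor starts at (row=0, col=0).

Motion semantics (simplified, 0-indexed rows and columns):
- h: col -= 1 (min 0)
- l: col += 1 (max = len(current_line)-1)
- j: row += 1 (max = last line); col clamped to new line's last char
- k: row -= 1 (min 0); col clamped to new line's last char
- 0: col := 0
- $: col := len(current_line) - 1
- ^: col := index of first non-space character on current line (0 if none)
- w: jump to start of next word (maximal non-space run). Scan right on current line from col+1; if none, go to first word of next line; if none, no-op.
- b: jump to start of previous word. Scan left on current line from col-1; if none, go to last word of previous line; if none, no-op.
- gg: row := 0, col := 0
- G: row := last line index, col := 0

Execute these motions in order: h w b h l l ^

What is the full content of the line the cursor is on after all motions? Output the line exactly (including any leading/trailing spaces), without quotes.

Answer: nine sun  sand  cyan

Derivation:
After 1 (h): row=0 col=0 char='n'
After 2 (w): row=0 col=5 char='s'
After 3 (b): row=0 col=0 char='n'
After 4 (h): row=0 col=0 char='n'
After 5 (l): row=0 col=1 char='i'
After 6 (l): row=0 col=2 char='n'
After 7 (^): row=0 col=0 char='n'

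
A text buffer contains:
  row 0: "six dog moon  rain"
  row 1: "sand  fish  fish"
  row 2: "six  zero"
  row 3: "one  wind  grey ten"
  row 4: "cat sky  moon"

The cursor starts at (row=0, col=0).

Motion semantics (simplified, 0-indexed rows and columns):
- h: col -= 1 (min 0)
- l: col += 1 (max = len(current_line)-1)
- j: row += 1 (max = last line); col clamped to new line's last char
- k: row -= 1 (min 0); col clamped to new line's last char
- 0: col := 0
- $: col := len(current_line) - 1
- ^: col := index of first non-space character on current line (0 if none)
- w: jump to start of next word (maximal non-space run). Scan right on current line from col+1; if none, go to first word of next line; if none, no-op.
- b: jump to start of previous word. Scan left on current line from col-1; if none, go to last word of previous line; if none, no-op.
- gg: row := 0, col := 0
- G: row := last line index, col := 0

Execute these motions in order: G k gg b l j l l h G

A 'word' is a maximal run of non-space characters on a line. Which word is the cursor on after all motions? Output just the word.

Answer: cat

Derivation:
After 1 (G): row=4 col=0 char='c'
After 2 (k): row=3 col=0 char='o'
After 3 (gg): row=0 col=0 char='s'
After 4 (b): row=0 col=0 char='s'
After 5 (l): row=0 col=1 char='i'
After 6 (j): row=1 col=1 char='a'
After 7 (l): row=1 col=2 char='n'
After 8 (l): row=1 col=3 char='d'
After 9 (h): row=1 col=2 char='n'
After 10 (G): row=4 col=0 char='c'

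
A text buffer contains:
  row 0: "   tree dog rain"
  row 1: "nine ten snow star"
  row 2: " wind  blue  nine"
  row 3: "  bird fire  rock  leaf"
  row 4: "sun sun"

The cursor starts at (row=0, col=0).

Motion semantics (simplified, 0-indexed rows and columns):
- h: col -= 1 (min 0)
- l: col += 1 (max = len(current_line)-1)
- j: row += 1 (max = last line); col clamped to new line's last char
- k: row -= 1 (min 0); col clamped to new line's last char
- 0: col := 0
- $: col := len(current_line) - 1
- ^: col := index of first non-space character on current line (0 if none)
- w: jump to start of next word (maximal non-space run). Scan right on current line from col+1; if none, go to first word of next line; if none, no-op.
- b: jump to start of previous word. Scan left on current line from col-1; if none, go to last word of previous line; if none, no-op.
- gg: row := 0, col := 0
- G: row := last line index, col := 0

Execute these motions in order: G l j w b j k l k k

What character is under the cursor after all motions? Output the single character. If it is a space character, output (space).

Answer: i

Derivation:
After 1 (G): row=4 col=0 char='s'
After 2 (l): row=4 col=1 char='u'
After 3 (j): row=4 col=1 char='u'
After 4 (w): row=4 col=4 char='s'
After 5 (b): row=4 col=0 char='s'
After 6 (j): row=4 col=0 char='s'
After 7 (k): row=3 col=0 char='_'
After 8 (l): row=3 col=1 char='_'
After 9 (k): row=2 col=1 char='w'
After 10 (k): row=1 col=1 char='i'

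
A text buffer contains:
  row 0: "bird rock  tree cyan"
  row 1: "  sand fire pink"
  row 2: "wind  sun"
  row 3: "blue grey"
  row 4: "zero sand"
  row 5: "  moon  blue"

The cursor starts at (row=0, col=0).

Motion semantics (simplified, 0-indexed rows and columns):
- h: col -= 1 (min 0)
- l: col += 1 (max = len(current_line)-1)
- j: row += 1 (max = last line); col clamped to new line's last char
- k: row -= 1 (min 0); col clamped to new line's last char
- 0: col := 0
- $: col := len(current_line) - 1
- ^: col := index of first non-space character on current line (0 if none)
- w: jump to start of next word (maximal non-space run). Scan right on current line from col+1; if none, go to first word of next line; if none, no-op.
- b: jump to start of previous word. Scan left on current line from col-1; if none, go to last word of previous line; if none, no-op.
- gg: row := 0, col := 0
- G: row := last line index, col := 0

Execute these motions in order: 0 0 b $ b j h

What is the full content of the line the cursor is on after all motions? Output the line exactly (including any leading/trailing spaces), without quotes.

After 1 (0): row=0 col=0 char='b'
After 2 (0): row=0 col=0 char='b'
After 3 (b): row=0 col=0 char='b'
After 4 ($): row=0 col=19 char='n'
After 5 (b): row=0 col=16 char='c'
After 6 (j): row=1 col=15 char='k'
After 7 (h): row=1 col=14 char='n'

Answer:   sand fire pink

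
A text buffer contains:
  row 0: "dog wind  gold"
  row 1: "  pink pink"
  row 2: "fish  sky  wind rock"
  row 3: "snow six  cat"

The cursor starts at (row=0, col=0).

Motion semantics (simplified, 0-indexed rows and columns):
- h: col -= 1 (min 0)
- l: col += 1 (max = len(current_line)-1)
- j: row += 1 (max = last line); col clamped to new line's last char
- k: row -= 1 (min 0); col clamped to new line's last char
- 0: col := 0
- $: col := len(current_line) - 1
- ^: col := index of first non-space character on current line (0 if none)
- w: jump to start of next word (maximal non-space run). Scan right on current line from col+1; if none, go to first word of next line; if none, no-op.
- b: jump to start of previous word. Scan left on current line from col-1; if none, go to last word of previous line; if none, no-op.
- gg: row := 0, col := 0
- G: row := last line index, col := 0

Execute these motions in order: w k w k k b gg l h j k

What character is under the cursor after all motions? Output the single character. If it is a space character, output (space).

Answer: d

Derivation:
After 1 (w): row=0 col=4 char='w'
After 2 (k): row=0 col=4 char='w'
After 3 (w): row=0 col=10 char='g'
After 4 (k): row=0 col=10 char='g'
After 5 (k): row=0 col=10 char='g'
After 6 (b): row=0 col=4 char='w'
After 7 (gg): row=0 col=0 char='d'
After 8 (l): row=0 col=1 char='o'
After 9 (h): row=0 col=0 char='d'
After 10 (j): row=1 col=0 char='_'
After 11 (k): row=0 col=0 char='d'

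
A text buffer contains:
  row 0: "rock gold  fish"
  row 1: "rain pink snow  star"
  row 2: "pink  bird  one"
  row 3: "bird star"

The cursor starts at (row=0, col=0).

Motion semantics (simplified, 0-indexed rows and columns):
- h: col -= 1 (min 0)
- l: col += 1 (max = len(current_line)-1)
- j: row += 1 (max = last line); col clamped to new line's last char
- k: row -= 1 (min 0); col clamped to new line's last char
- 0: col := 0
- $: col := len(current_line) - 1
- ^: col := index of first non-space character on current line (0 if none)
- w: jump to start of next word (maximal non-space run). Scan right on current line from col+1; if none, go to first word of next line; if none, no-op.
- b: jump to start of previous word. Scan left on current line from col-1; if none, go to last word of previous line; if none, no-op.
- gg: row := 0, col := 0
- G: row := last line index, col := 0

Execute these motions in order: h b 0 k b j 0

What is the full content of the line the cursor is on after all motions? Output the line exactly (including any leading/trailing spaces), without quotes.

Answer: rain pink snow  star

Derivation:
After 1 (h): row=0 col=0 char='r'
After 2 (b): row=0 col=0 char='r'
After 3 (0): row=0 col=0 char='r'
After 4 (k): row=0 col=0 char='r'
After 5 (b): row=0 col=0 char='r'
After 6 (j): row=1 col=0 char='r'
After 7 (0): row=1 col=0 char='r'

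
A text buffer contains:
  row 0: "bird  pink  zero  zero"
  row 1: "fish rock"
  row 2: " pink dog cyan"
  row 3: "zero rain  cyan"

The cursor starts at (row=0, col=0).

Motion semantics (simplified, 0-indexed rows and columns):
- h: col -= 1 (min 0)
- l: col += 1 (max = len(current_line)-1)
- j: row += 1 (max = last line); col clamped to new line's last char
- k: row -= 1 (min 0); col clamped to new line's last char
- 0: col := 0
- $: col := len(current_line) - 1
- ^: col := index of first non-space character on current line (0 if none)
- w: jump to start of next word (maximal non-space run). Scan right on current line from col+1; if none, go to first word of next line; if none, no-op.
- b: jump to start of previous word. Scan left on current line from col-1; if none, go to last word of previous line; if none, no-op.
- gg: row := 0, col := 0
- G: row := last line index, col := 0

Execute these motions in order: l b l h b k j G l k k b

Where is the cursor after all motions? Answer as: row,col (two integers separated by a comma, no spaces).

Answer: 1,0

Derivation:
After 1 (l): row=0 col=1 char='i'
After 2 (b): row=0 col=0 char='b'
After 3 (l): row=0 col=1 char='i'
After 4 (h): row=0 col=0 char='b'
After 5 (b): row=0 col=0 char='b'
After 6 (k): row=0 col=0 char='b'
After 7 (j): row=1 col=0 char='f'
After 8 (G): row=3 col=0 char='z'
After 9 (l): row=3 col=1 char='e'
After 10 (k): row=2 col=1 char='p'
After 11 (k): row=1 col=1 char='i'
After 12 (b): row=1 col=0 char='f'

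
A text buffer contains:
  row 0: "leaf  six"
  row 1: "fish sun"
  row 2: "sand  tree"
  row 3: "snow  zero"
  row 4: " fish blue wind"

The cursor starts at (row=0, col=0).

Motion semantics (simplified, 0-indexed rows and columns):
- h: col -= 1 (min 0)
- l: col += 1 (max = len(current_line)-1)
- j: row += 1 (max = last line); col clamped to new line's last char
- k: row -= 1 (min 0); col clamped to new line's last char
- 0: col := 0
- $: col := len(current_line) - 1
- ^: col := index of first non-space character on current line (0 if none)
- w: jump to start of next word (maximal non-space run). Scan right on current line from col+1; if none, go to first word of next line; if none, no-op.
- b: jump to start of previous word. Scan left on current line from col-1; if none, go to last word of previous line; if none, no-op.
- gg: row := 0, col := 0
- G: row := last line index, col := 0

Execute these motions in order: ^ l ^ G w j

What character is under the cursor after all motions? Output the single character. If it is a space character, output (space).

Answer: f

Derivation:
After 1 (^): row=0 col=0 char='l'
After 2 (l): row=0 col=1 char='e'
After 3 (^): row=0 col=0 char='l'
After 4 (G): row=4 col=0 char='_'
After 5 (w): row=4 col=1 char='f'
After 6 (j): row=4 col=1 char='f'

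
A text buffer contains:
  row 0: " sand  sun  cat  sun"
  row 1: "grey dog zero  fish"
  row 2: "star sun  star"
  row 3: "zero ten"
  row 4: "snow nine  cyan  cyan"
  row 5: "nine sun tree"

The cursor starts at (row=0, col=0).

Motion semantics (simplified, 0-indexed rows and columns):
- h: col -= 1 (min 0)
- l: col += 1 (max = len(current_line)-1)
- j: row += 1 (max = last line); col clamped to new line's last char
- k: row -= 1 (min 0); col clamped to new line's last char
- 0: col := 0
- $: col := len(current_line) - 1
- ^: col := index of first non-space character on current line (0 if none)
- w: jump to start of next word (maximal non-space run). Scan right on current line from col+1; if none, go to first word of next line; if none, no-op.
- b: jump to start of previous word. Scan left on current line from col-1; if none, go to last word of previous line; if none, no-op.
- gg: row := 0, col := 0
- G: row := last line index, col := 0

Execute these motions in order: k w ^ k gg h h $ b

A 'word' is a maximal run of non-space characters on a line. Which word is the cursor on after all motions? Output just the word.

Answer: sun

Derivation:
After 1 (k): row=0 col=0 char='_'
After 2 (w): row=0 col=1 char='s'
After 3 (^): row=0 col=1 char='s'
After 4 (k): row=0 col=1 char='s'
After 5 (gg): row=0 col=0 char='_'
After 6 (h): row=0 col=0 char='_'
After 7 (h): row=0 col=0 char='_'
After 8 ($): row=0 col=19 char='n'
After 9 (b): row=0 col=17 char='s'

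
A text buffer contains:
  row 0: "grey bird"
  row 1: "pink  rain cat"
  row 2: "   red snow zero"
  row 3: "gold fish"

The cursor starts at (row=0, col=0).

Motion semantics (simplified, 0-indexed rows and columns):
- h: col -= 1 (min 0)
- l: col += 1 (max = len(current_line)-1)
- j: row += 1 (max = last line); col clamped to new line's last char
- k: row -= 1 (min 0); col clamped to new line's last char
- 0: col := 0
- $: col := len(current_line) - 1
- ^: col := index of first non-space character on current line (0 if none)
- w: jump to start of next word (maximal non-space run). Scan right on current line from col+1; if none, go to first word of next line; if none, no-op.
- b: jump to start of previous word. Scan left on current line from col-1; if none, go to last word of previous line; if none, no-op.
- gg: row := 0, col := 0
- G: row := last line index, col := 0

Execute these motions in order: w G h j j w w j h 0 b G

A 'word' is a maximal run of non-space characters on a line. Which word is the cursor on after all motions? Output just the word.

After 1 (w): row=0 col=5 char='b'
After 2 (G): row=3 col=0 char='g'
After 3 (h): row=3 col=0 char='g'
After 4 (j): row=3 col=0 char='g'
After 5 (j): row=3 col=0 char='g'
After 6 (w): row=3 col=5 char='f'
After 7 (w): row=3 col=5 char='f'
After 8 (j): row=3 col=5 char='f'
After 9 (h): row=3 col=4 char='_'
After 10 (0): row=3 col=0 char='g'
After 11 (b): row=2 col=12 char='z'
After 12 (G): row=3 col=0 char='g'

Answer: gold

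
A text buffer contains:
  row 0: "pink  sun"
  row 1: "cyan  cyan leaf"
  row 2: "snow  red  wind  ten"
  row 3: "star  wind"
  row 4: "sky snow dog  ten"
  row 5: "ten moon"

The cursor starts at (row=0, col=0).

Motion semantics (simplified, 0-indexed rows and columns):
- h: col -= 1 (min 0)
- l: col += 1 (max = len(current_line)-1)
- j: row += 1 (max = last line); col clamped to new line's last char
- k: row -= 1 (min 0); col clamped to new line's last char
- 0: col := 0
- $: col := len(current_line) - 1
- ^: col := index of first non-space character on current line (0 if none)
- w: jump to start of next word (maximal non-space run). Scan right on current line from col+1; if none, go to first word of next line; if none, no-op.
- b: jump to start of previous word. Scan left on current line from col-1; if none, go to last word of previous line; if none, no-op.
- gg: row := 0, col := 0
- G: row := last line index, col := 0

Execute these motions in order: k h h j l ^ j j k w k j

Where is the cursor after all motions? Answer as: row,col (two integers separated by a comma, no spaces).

Answer: 2,6

Derivation:
After 1 (k): row=0 col=0 char='p'
After 2 (h): row=0 col=0 char='p'
After 3 (h): row=0 col=0 char='p'
After 4 (j): row=1 col=0 char='c'
After 5 (l): row=1 col=1 char='y'
After 6 (^): row=1 col=0 char='c'
After 7 (j): row=2 col=0 char='s'
After 8 (j): row=3 col=0 char='s'
After 9 (k): row=2 col=0 char='s'
After 10 (w): row=2 col=6 char='r'
After 11 (k): row=1 col=6 char='c'
After 12 (j): row=2 col=6 char='r'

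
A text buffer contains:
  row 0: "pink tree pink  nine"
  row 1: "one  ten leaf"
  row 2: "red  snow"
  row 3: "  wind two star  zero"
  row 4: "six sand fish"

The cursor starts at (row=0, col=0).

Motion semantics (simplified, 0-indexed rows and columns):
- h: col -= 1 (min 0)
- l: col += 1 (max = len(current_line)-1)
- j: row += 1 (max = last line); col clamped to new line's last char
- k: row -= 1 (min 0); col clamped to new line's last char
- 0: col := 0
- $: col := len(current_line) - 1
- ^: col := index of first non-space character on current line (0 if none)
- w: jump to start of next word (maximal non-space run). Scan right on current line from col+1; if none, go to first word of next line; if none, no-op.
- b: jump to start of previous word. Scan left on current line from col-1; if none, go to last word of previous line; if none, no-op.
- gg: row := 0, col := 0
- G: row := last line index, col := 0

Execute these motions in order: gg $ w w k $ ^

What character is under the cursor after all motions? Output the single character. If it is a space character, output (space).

After 1 (gg): row=0 col=0 char='p'
After 2 ($): row=0 col=19 char='e'
After 3 (w): row=1 col=0 char='o'
After 4 (w): row=1 col=5 char='t'
After 5 (k): row=0 col=5 char='t'
After 6 ($): row=0 col=19 char='e'
After 7 (^): row=0 col=0 char='p'

Answer: p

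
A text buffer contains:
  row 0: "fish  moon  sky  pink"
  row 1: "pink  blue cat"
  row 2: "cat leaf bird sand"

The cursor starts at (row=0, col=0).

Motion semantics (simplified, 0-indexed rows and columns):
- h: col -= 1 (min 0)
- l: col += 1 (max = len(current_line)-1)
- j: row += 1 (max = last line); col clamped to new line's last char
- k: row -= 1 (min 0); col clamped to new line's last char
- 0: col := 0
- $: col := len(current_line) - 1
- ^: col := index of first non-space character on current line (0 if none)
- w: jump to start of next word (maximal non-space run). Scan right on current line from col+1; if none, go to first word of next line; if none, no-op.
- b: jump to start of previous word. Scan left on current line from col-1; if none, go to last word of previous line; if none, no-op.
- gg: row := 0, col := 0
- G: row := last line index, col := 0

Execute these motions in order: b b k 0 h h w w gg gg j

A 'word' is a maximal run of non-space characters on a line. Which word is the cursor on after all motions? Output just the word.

After 1 (b): row=0 col=0 char='f'
After 2 (b): row=0 col=0 char='f'
After 3 (k): row=0 col=0 char='f'
After 4 (0): row=0 col=0 char='f'
After 5 (h): row=0 col=0 char='f'
After 6 (h): row=0 col=0 char='f'
After 7 (w): row=0 col=6 char='m'
After 8 (w): row=0 col=12 char='s'
After 9 (gg): row=0 col=0 char='f'
After 10 (gg): row=0 col=0 char='f'
After 11 (j): row=1 col=0 char='p'

Answer: pink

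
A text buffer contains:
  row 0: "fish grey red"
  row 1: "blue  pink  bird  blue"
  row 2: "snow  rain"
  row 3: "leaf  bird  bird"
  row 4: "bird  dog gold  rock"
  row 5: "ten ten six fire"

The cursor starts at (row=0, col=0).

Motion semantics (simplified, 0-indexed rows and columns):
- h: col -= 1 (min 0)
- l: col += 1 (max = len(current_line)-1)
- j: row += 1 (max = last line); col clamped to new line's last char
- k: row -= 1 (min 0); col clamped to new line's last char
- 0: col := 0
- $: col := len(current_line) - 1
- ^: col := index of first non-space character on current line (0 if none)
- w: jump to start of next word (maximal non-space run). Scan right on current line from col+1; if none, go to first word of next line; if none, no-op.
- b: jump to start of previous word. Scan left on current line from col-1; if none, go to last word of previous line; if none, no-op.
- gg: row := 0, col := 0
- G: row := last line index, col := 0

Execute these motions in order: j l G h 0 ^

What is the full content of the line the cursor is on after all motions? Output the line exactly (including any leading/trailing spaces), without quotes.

After 1 (j): row=1 col=0 char='b'
After 2 (l): row=1 col=1 char='l'
After 3 (G): row=5 col=0 char='t'
After 4 (h): row=5 col=0 char='t'
After 5 (0): row=5 col=0 char='t'
After 6 (^): row=5 col=0 char='t'

Answer: ten ten six fire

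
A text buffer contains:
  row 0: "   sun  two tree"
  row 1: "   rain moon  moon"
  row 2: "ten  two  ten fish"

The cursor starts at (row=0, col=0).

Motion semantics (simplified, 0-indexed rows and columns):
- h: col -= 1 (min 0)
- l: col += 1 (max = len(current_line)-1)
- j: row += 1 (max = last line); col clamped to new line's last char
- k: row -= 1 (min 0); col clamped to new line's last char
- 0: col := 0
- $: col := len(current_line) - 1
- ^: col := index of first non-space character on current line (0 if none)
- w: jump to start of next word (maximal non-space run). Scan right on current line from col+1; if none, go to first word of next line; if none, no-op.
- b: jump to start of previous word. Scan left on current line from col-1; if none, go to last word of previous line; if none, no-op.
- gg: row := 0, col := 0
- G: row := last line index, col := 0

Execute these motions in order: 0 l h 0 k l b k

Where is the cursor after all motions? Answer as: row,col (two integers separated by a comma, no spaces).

Answer: 0,1

Derivation:
After 1 (0): row=0 col=0 char='_'
After 2 (l): row=0 col=1 char='_'
After 3 (h): row=0 col=0 char='_'
After 4 (0): row=0 col=0 char='_'
After 5 (k): row=0 col=0 char='_'
After 6 (l): row=0 col=1 char='_'
After 7 (b): row=0 col=1 char='_'
After 8 (k): row=0 col=1 char='_'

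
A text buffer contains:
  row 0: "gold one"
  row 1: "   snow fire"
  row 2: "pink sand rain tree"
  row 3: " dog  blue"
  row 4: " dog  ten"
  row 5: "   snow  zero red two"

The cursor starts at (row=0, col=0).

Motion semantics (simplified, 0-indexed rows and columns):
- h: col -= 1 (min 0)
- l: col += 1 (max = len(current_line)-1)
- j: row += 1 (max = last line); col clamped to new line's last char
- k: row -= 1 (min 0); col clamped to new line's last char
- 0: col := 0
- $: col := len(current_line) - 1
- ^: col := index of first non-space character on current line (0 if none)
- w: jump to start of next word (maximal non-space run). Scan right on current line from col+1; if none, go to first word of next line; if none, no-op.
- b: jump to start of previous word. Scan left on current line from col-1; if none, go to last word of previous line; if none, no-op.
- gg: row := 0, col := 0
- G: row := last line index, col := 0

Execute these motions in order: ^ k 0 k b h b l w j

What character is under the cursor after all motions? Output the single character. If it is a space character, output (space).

After 1 (^): row=0 col=0 char='g'
After 2 (k): row=0 col=0 char='g'
After 3 (0): row=0 col=0 char='g'
After 4 (k): row=0 col=0 char='g'
After 5 (b): row=0 col=0 char='g'
After 6 (h): row=0 col=0 char='g'
After 7 (b): row=0 col=0 char='g'
After 8 (l): row=0 col=1 char='o'
After 9 (w): row=0 col=5 char='o'
After 10 (j): row=1 col=5 char='o'

Answer: o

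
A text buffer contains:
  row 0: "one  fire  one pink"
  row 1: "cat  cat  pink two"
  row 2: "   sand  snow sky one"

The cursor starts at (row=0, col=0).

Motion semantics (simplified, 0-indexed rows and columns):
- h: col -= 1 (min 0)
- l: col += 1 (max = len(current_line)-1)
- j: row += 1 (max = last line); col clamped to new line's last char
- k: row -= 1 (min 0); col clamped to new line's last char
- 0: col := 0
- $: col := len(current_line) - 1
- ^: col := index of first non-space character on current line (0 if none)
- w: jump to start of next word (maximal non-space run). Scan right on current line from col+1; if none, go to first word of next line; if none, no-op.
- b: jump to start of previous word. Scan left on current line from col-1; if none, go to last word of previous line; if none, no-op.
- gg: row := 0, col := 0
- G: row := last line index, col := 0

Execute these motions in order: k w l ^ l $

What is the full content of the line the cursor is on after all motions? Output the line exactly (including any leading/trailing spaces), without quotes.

After 1 (k): row=0 col=0 char='o'
After 2 (w): row=0 col=5 char='f'
After 3 (l): row=0 col=6 char='i'
After 4 (^): row=0 col=0 char='o'
After 5 (l): row=0 col=1 char='n'
After 6 ($): row=0 col=18 char='k'

Answer: one  fire  one pink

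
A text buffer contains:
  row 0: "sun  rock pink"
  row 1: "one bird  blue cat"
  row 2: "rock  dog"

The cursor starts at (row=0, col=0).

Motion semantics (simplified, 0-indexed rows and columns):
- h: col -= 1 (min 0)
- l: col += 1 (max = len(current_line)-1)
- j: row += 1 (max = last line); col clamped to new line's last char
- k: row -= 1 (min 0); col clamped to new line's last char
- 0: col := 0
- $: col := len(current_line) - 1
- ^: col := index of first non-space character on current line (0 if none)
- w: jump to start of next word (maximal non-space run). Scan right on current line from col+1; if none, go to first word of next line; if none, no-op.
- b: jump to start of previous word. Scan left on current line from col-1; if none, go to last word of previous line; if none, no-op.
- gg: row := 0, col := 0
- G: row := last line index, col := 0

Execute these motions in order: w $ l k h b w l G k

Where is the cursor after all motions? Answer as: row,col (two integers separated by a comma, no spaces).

After 1 (w): row=0 col=5 char='r'
After 2 ($): row=0 col=13 char='k'
After 3 (l): row=0 col=13 char='k'
After 4 (k): row=0 col=13 char='k'
After 5 (h): row=0 col=12 char='n'
After 6 (b): row=0 col=10 char='p'
After 7 (w): row=1 col=0 char='o'
After 8 (l): row=1 col=1 char='n'
After 9 (G): row=2 col=0 char='r'
After 10 (k): row=1 col=0 char='o'

Answer: 1,0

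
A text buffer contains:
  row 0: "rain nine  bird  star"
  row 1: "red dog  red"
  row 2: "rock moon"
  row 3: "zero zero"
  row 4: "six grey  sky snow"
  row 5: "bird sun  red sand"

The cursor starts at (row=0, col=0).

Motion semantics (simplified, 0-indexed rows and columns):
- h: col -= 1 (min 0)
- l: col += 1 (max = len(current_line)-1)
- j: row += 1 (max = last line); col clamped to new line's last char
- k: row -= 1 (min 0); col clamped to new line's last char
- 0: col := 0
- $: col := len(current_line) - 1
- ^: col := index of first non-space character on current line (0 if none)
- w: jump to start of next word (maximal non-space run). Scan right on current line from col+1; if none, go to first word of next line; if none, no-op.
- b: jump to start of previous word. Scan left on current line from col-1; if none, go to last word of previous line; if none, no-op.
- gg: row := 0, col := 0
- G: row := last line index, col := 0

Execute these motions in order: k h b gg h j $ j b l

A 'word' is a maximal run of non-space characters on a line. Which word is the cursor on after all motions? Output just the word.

Answer: moon

Derivation:
After 1 (k): row=0 col=0 char='r'
After 2 (h): row=0 col=0 char='r'
After 3 (b): row=0 col=0 char='r'
After 4 (gg): row=0 col=0 char='r'
After 5 (h): row=0 col=0 char='r'
After 6 (j): row=1 col=0 char='r'
After 7 ($): row=1 col=11 char='d'
After 8 (j): row=2 col=8 char='n'
After 9 (b): row=2 col=5 char='m'
After 10 (l): row=2 col=6 char='o'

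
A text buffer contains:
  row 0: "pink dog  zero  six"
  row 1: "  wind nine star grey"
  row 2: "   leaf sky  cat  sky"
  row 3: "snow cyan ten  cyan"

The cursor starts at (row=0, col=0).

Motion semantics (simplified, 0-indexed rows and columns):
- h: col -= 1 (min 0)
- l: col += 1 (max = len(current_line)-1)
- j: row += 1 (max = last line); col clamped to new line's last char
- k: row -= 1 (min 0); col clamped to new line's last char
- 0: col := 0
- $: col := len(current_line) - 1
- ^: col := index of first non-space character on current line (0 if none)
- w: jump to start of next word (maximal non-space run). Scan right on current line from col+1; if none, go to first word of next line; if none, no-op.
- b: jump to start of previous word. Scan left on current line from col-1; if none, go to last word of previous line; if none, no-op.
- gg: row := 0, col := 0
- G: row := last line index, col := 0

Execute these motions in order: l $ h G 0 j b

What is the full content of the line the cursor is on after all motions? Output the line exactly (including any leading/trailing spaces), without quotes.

After 1 (l): row=0 col=1 char='i'
After 2 ($): row=0 col=18 char='x'
After 3 (h): row=0 col=17 char='i'
After 4 (G): row=3 col=0 char='s'
After 5 (0): row=3 col=0 char='s'
After 6 (j): row=3 col=0 char='s'
After 7 (b): row=2 col=18 char='s'

Answer:    leaf sky  cat  sky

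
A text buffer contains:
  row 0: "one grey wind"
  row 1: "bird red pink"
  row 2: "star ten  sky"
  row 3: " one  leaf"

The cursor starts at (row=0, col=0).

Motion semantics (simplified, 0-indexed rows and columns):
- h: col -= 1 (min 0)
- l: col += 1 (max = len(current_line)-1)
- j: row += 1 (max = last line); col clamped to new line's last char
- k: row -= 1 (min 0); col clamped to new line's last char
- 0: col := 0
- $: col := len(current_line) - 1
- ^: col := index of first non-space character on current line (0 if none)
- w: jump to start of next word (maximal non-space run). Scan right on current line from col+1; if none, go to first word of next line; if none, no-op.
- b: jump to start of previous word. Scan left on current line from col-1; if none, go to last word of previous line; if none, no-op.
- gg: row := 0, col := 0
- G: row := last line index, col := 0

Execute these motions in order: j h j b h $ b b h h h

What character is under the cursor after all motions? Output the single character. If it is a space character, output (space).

After 1 (j): row=1 col=0 char='b'
After 2 (h): row=1 col=0 char='b'
After 3 (j): row=2 col=0 char='s'
After 4 (b): row=1 col=9 char='p'
After 5 (h): row=1 col=8 char='_'
After 6 ($): row=1 col=12 char='k'
After 7 (b): row=1 col=9 char='p'
After 8 (b): row=1 col=5 char='r'
After 9 (h): row=1 col=4 char='_'
After 10 (h): row=1 col=3 char='d'
After 11 (h): row=1 col=2 char='r'

Answer: r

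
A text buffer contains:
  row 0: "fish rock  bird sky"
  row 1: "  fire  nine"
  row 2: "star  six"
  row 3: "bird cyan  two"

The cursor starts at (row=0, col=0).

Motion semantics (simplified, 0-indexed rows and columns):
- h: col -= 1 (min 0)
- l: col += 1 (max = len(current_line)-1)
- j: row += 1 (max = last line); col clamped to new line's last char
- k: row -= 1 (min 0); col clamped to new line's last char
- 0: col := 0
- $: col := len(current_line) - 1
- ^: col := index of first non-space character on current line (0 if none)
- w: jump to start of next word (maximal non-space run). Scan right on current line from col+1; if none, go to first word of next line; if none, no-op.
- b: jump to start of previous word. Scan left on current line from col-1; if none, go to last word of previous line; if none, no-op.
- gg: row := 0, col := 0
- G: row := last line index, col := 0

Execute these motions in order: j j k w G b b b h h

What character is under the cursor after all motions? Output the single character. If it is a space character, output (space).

Answer: (space)

Derivation:
After 1 (j): row=1 col=0 char='_'
After 2 (j): row=2 col=0 char='s'
After 3 (k): row=1 col=0 char='_'
After 4 (w): row=1 col=2 char='f'
After 5 (G): row=3 col=0 char='b'
After 6 (b): row=2 col=6 char='s'
After 7 (b): row=2 col=0 char='s'
After 8 (b): row=1 col=8 char='n'
After 9 (h): row=1 col=7 char='_'
After 10 (h): row=1 col=6 char='_'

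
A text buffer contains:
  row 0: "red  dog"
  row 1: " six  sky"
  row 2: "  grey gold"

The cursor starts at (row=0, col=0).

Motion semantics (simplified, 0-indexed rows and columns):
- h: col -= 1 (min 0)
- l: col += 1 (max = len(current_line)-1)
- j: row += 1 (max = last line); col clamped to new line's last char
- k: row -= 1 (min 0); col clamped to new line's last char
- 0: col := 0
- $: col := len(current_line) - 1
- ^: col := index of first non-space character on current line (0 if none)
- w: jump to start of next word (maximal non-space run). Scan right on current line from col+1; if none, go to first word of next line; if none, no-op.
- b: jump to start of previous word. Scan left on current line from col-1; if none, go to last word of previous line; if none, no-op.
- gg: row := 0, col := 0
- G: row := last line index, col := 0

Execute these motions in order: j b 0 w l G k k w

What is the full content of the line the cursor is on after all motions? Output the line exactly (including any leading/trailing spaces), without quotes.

After 1 (j): row=1 col=0 char='_'
After 2 (b): row=0 col=5 char='d'
After 3 (0): row=0 col=0 char='r'
After 4 (w): row=0 col=5 char='d'
After 5 (l): row=0 col=6 char='o'
After 6 (G): row=2 col=0 char='_'
After 7 (k): row=1 col=0 char='_'
After 8 (k): row=0 col=0 char='r'
After 9 (w): row=0 col=5 char='d'

Answer: red  dog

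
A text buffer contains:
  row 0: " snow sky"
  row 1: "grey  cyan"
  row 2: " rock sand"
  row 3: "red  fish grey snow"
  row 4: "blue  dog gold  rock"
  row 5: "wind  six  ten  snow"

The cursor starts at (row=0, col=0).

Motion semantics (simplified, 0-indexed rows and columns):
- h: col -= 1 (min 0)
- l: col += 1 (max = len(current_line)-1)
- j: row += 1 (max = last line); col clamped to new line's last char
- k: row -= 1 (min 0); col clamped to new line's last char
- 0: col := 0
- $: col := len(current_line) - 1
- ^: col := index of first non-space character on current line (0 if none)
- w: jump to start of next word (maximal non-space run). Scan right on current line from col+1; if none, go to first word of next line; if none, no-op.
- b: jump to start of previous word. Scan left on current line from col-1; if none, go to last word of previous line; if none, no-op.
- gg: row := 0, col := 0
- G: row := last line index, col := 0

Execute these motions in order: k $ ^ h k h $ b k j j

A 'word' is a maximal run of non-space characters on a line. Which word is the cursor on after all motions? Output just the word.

After 1 (k): row=0 col=0 char='_'
After 2 ($): row=0 col=8 char='y'
After 3 (^): row=0 col=1 char='s'
After 4 (h): row=0 col=0 char='_'
After 5 (k): row=0 col=0 char='_'
After 6 (h): row=0 col=0 char='_'
After 7 ($): row=0 col=8 char='y'
After 8 (b): row=0 col=6 char='s'
After 9 (k): row=0 col=6 char='s'
After 10 (j): row=1 col=6 char='c'
After 11 (j): row=2 col=6 char='s'

Answer: sand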